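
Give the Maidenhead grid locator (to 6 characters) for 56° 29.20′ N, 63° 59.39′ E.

MO16xl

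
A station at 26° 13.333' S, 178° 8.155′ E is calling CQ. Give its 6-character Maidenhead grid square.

Offset from 180°W / 90°S: lon 358.1359°, lat 63.7778°.
Field (20°×10°, letters A–R): 358.1359/20 → 17 → R, 63.7778/10 → 6 → G; chars RG.
Square (2°×1°, digits 0–9): 18.1359/2 → 9, 3.7778/1 → 3; chars 93.
Subsquare (5′×2.5′, letters a–x): 0.1359/0.0833333 → 1 → b, 0.7778/0.0416667 → 18 → s; chars bs.

RG93bs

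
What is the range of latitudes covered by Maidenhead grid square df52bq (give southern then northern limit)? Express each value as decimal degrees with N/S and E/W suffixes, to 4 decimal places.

37.3333° S, 37.2917° S

Field D=3, F=5: +3·20° lon, +5·10° lat → SW at lon -120°, lat -40°.
Square 5, 2: +5·2° lon, +2·1° lat → SW at lon -110°, lat -38°.
Subsquare b=1, q=16: +1·0.0833333° lon, +16·0.0416667° lat → SW at lon -109.917°, lat -37.3333°.
Cell spans 0.0833333° lon × 0.0416667° lat.
south 37.3333° S, north 37.2917° S.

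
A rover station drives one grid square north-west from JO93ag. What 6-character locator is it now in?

JO83xh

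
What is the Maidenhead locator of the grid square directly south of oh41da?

Latitude subsquare a = 0; −1 → -1, wraps to 23 = x, carry into square.
Latitude square 1; −1 → 0.
The longitude characters are unchanged.

OH40dx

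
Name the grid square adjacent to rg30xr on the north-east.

RG40as

Longitude subsquare x = 23; +1 → 24, wraps to 0 = a, carry into square.
Longitude square 3; +1 → 4.
Latitude subsquare r = 17; +1 → 18 = s.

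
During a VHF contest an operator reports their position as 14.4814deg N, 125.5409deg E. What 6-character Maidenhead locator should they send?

Add 180° to longitude and 90° to latitude: 305.5409, 104.4814.
Field: 305.5409/20 → 15 → P, 104.4814/10 → 10 → K; chars PK.
Square: 5.5409/2 → 2, 4.4814/1 → 4; chars 24.
Subsquare: 1.5409/0.0833333 → 18 → s, 0.4814/0.0416667 → 11 → l; chars sl.

PK24sl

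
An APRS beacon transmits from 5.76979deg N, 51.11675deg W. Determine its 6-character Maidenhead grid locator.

GJ45ks

Add 180° to longitude and 90° to latitude: 128.8833, 95.7698.
Field: lon ⌊128.8833/20⌋ = 6 → G; lat ⌊95.7698/10⌋ = 9 → J.
Square: lon ⌊8.8833/2⌋ = 4; lat ⌊5.7698/1⌋ = 5.
Subsquare: lon ⌊0.8833/0.0833333⌋ = 10 → k; lat ⌊0.7698/0.0416667⌋ = 18 → s.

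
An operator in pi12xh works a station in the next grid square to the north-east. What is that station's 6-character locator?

PI22ai

Longitude subsquare x = 23; +1 → 24, wraps to 0 = a, carry into square.
Longitude square 1; +1 → 2.
Latitude subsquare h = 7; +1 → 8 = i.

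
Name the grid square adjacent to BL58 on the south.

BL57

Latitude square 8; −1 → 7.
The longitude characters are unchanged.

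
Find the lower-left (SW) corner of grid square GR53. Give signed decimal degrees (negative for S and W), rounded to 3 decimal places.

83.000, -50.000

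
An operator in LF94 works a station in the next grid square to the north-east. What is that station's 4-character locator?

MF05

Longitude square 9; +1 → 10, wraps to 0, carry into field.
Longitude field L = 11; +1 → 12 = M.
Latitude square 4; +1 → 5.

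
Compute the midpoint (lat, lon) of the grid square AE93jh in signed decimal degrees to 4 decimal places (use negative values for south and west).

-46.6875, -161.2083

Field A=0, E=4: +0·20° lon, +4·10° lat → SW at lon -180°, lat -50°.
Square 9, 3: +9·2° lon, +3·1° lat → SW at lon -162°, lat -47°.
Subsquare j=9, h=7: +9·0.0833333° lon, +7·0.0416667° lat → SW at lon -161.25°, lat -46.7083°.
Cell spans 0.0833333° lon × 0.0416667° lat. Centre is SW corner plus half of each.
latitude -46.6875, longitude -161.2083.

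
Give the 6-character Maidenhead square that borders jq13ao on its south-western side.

JQ03xn

Longitude subsquare a = 0; −1 → -1, wraps to 23 = x, carry into square.
Longitude square 1; −1 → 0.
Latitude subsquare o = 14; −1 → 13 = n.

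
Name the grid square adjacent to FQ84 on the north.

Latitude square 4; +1 → 5.
The longitude characters are unchanged.

FQ85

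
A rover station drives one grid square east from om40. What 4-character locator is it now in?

OM50

Longitude square 4; +1 → 5.
The latitude characters are unchanged.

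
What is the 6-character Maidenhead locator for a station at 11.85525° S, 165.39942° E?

RH28qd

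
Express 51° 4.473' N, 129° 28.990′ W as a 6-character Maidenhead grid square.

Shift to the Maidenhead origin (180°W, 90°S): lon 50.5168, lat 141.0745.
Field: 50.5168/20 → 2 → C, 141.0745/10 → 14 → O; chars CO.
Square: 10.5168/2 → 5, 1.0745/1 → 1; chars 51.
Subsquare: 0.5168/0.0833333 → 6 → g, 0.0745/0.0416667 → 1 → b; chars gb.

CO51gb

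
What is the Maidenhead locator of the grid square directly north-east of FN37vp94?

FN37wp05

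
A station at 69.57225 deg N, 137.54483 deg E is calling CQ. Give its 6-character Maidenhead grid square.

PP89sn

Add 180° to longitude and 90° to latitude: 317.5448, 159.5722.
Field: lon ⌊317.5448/20⌋ = 15 → P; lat ⌊159.5722/10⌋ = 15 → P.
Square: lon ⌊17.5448/2⌋ = 8; lat ⌊9.5722/1⌋ = 9.
Subsquare: lon ⌊1.5448/0.0833333⌋ = 18 → s; lat ⌊0.5722/0.0416667⌋ = 13 → n.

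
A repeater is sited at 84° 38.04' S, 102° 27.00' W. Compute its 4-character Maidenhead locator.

Shift to the Maidenhead origin (180°W, 90°S): lon 77.55, lat 5.37.
Field: lon ⌊77.55/20⌋ = 3 → D; lat ⌊5.37/10⌋ = 0 → A.
Square: lon ⌊17.55/2⌋ = 8; lat ⌊5.37/1⌋ = 5.

DA85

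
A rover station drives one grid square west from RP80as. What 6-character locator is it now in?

Longitude subsquare a = 0; −1 → -1, wraps to 23 = x, carry into square.
Longitude square 8; −1 → 7.
The latitude characters are unchanged.

RP70xs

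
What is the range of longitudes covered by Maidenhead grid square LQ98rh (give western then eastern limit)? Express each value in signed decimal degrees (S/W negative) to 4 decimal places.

Field L=11, Q=16: +11·20° lon, +16·10° lat → SW at lon 40°, lat 70°.
Square 9, 8: +9·2° lon, +8·1° lat → SW at lon 58°, lat 78°.
Subsquare r=17, h=7: +17·0.0833333° lon, +7·0.0416667° lat → SW at lon 59.4167°, lat 78.2917°.
Cell spans 0.0833333° lon × 0.0416667° lat.
west 59.4167, east 59.5000.

59.4167, 59.5000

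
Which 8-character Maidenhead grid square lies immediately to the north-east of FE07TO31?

Longitude extended square 3; +1 → 4.
Latitude extended square 1; +1 → 2.

FE07to42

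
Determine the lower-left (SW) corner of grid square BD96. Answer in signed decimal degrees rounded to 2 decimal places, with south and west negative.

-54.00, -142.00

Field B=1, D=3: +1·20° lon, +3·10° lat → SW at lon -160°, lat -60°.
Square 9, 6: +9·2° lon, +6·1° lat → SW at lon -142°, lat -54°.
latitude -54.00, longitude -142.00.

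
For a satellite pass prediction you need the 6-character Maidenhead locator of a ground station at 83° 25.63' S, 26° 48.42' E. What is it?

Add 180° to longitude and 90° to latitude: 206.8070, 6.5728.
Field: lon ⌊206.8070/20⌋ = 10 → K; lat ⌊6.5728/10⌋ = 0 → A.
Square: lon ⌊6.8070/2⌋ = 3; lat ⌊6.5728/1⌋ = 6.
Subsquare: lon ⌊0.8070/0.0833333⌋ = 9 → j; lat ⌊0.5728/0.0416667⌋ = 13 → n.

KA36jn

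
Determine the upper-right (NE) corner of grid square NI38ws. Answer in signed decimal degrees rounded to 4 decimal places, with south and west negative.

Field N=13, I=8: +13·20° lon, +8·10° lat → SW at lon 80°, lat -10°.
Square 3, 8: +3·2° lon, +8·1° lat → SW at lon 86°, lat -2°.
Subsquare w=22, s=18: +22·0.0833333° lon, +18·0.0416667° lat → SW at lon 87.8333°, lat -1.25°.
Cell spans 0.0833333° lon × 0.0416667° lat. NE corner is SW corner plus one full cell.
latitude -1.2083, longitude 87.9167.

-1.2083, 87.9167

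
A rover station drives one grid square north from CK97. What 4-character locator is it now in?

CK98

Latitude square 7; +1 → 8.
The longitude characters are unchanged.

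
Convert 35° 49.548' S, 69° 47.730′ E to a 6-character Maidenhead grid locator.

Offset from 180°W / 90°S: lon 249.7955°, lat 54.1742°.
Field (20°×10°, letters A–R): lon ⌊249.7955/20⌋ = 12 → M; lat ⌊54.1742/10⌋ = 5 → F.
Square (2°×1°, digits 0–9): lon ⌊9.7955/2⌋ = 4; lat ⌊4.1742/1⌋ = 4.
Subsquare (5′×2.5′, letters a–x): lon ⌊1.7955/0.0833333⌋ = 21 → v; lat ⌊0.1742/0.0416667⌋ = 4 → e.

MF44ve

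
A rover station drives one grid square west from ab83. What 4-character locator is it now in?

AB73

Longitude square 8; −1 → 7.
The latitude characters are unchanged.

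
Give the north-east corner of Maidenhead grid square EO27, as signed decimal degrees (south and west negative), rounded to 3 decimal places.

58.000, -94.000

Field E=4, O=14: +4·20° lon, +14·10° lat → SW at lon -100°, lat 50°.
Square 2, 7: +2·2° lon, +7·1° lat → SW at lon -96°, lat 57°.
Cell spans 2° lon × 1° lat. NE corner is SW corner plus one full cell.
latitude 58.000, longitude -94.000.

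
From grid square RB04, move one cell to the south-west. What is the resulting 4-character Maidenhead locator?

QB93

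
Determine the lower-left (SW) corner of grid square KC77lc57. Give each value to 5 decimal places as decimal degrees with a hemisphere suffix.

Field K=10, C=2: +10·20° lon, +2·10° lat → SW at lon 20°, lat -70°.
Square 7, 7: +7·2° lon, +7·1° lat → SW at lon 34°, lat -63°.
Subsquare l=11, c=2: +11·0.0833333° lon, +2·0.0416667° lat → SW at lon 34.9167°, lat -62.9167°.
Extended square 5, 7: +5·0.00833333° lon, +7·0.00416667° lat → SW at lon 34.9583°, lat -62.8875°.
latitude 62.88750° S, longitude 34.95833° E.

62.88750° S, 34.95833° E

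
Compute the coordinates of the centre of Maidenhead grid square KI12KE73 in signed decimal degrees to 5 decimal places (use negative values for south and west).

Field K=10, I=8: +10·20° lon, +8·10° lat → SW at lon 20°, lat -10°.
Square 1, 2: +1·2° lon, +2·1° lat → SW at lon 22°, lat -8°.
Subsquare k=10, e=4: +10·0.0833333° lon, +4·0.0416667° lat → SW at lon 22.8333°, lat -7.83333°.
Extended square 7, 3: +7·0.00833333° lon, +3·0.00416667° lat → SW at lon 22.8917°, lat -7.82083°.
Cell spans 0.00833333° lon × 0.00416667° lat. Centre is SW corner plus half of each.
latitude -7.81875, longitude 22.89583.

-7.81875, 22.89583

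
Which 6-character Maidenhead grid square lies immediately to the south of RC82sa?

RC81sx

Latitude subsquare a = 0; −1 → -1, wraps to 23 = x, carry into square.
Latitude square 2; −1 → 1.
The longitude characters are unchanged.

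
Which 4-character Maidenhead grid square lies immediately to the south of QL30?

Latitude square 0; −1 → -1, wraps to 9, carry into field.
Latitude field L = 11; −1 → 10 = K.
The longitude characters are unchanged.

QK39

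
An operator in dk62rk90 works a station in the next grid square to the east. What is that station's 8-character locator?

Longitude extended square 9; +1 → 10, wraps to 0, carry into subsquare.
Longitude subsquare r = 17; +1 → 18 = s.
The latitude characters are unchanged.

DK62sk00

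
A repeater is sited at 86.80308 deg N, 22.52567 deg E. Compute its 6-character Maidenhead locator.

Offset from 180°W / 90°S: lon 202.5257°, lat 176.8031°.
Field: 202.5257/20 → 10 → K, 176.8031/10 → 17 → R; chars KR.
Square: 2.5257/2 → 1, 6.8031/1 → 6; chars 16.
Subsquare: 0.5257/0.0833333 → 6 → g, 0.8031/0.0416667 → 19 → t; chars gt.

KR16gt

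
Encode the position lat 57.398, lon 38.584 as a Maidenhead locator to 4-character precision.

KO97

Add 180° to longitude and 90° to latitude: 218.58, 147.40.
Field (20°×10°, letters A–R): lon ⌊218.58/20⌋ = 10 → K; lat ⌊147.40/10⌋ = 14 → O.
Square (2°×1°, digits 0–9): lon ⌊18.58/2⌋ = 9; lat ⌊7.40/1⌋ = 7.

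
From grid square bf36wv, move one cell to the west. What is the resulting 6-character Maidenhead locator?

Longitude subsquare w = 22; −1 → 21 = v.
The latitude characters are unchanged.

BF36vv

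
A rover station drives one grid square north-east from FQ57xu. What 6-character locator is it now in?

Longitude subsquare x = 23; +1 → 24, wraps to 0 = a, carry into square.
Longitude square 5; +1 → 6.
Latitude subsquare u = 20; +1 → 21 = v.

FQ67av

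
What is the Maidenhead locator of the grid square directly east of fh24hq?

FH24iq

Longitude subsquare h = 7; +1 → 8 = i.
The latitude characters are unchanged.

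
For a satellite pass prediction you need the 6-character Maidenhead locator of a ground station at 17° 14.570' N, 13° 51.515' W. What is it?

IK37bf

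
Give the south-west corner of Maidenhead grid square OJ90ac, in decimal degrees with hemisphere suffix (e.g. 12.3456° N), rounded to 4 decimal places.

Field O=14, J=9: +14·20° lon, +9·10° lat → SW at lon 100°, lat 0°.
Square 9, 0: +9·2° lon, +0·1° lat → SW at lon 118°, lat 0°.
Subsquare a=0, c=2: +0·0.0833333° lon, +2·0.0416667° lat → SW at lon 118°, lat 0.0833333°.
latitude 0.0833° N, longitude 118.0000° E.

0.0833° N, 118.0000° E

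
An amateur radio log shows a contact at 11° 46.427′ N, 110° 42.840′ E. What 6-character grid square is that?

Add 180° to longitude and 90° to latitude: 290.7140, 101.7738.
Field: lon ⌊290.7140/20⌋ = 14 → O; lat ⌊101.7738/10⌋ = 10 → K.
Square: lon ⌊10.7140/2⌋ = 5; lat ⌊1.7738/1⌋ = 1.
Subsquare: lon ⌊0.7140/0.0833333⌋ = 8 → i; lat ⌊0.7738/0.0416667⌋ = 18 → s.

OK51is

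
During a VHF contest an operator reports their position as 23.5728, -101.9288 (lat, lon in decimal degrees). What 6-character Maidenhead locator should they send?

Offset from 180°W / 90°S: lon 78.0712°, lat 113.5728°.
Field: lon ⌊78.0712/20⌋ = 3 → D; lat ⌊113.5728/10⌋ = 11 → L.
Square: lon ⌊18.0712/2⌋ = 9; lat ⌊3.5728/1⌋ = 3.
Subsquare: lon ⌊0.0712/0.0833333⌋ = 0 → a; lat ⌊0.5728/0.0416667⌋ = 13 → n.

DL93an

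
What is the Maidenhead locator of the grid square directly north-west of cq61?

CQ52

Longitude square 6; −1 → 5.
Latitude square 1; +1 → 2.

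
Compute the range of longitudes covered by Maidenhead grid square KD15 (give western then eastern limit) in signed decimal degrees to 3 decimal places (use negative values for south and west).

Field K=10, D=3: +10·20° lon, +3·10° lat → SW at lon 20°, lat -60°.
Square 1, 5: +1·2° lon, +5·1° lat → SW at lon 22°, lat -55°.
Cell spans 2° lon × 1° lat.
west 22.000, east 24.000.

22.000, 24.000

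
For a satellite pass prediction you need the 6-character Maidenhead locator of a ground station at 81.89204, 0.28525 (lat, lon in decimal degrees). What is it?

Add 180° to longitude and 90° to latitude: 180.2852, 171.8920.
Field (20°×10°, letters A–R): lon ⌊180.2852/20⌋ = 9 → J; lat ⌊171.8920/10⌋ = 17 → R.
Square (2°×1°, digits 0–9): lon ⌊0.2852/2⌋ = 0; lat ⌊1.8920/1⌋ = 1.
Subsquare (5′×2.5′, letters a–x): lon ⌊0.2852/0.0833333⌋ = 3 → d; lat ⌊0.8920/0.0416667⌋ = 21 → v.

JR01dv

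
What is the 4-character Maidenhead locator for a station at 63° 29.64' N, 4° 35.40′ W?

IP73

Shift to the Maidenhead origin (180°W, 90°S): lon 175.41, lat 153.49.
Field (20°×10°, letters A–R): lon ⌊175.41/20⌋ = 8 → I; lat ⌊153.49/10⌋ = 15 → P.
Square (2°×1°, digits 0–9): lon ⌊15.41/2⌋ = 7; lat ⌊3.49/1⌋ = 3.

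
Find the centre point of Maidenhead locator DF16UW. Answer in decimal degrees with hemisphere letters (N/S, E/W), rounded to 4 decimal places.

33.0625° S, 116.2917° W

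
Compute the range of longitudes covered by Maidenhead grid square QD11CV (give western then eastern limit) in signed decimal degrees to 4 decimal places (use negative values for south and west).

142.1667, 142.2500

Field Q=16, D=3: +16·20° lon, +3·10° lat → SW at lon 140°, lat -60°.
Square 1, 1: +1·2° lon, +1·1° lat → SW at lon 142°, lat -59°.
Subsquare c=2, v=21: +2·0.0833333° lon, +21·0.0416667° lat → SW at lon 142.167°, lat -58.125°.
Cell spans 0.0833333° lon × 0.0416667° lat.
west 142.1667, east 142.2500.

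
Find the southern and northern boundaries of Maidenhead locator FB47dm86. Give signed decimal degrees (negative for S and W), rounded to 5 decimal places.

Field F=5, B=1: +5·20° lon, +1·10° lat → SW at lon -80°, lat -80°.
Square 4, 7: +4·2° lon, +7·1° lat → SW at lon -72°, lat -73°.
Subsquare d=3, m=12: +3·0.0833333° lon, +12·0.0416667° lat → SW at lon -71.75°, lat -72.5°.
Extended square 8, 6: +8·0.00833333° lon, +6·0.00416667° lat → SW at lon -71.6833°, lat -72.475°.
Cell spans 0.00833333° lon × 0.00416667° lat.
south -72.47500, north -72.47083.

-72.47500, -72.47083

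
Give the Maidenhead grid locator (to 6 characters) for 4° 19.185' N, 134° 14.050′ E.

PJ74ch

Shift to the Maidenhead origin (180°W, 90°S): lon 314.2342, lat 94.3197.
Field: lon ⌊314.2342/20⌋ = 15 → P; lat ⌊94.3197/10⌋ = 9 → J.
Square: lon ⌊14.2342/2⌋ = 7; lat ⌊4.3197/1⌋ = 4.
Subsquare: lon ⌊0.2342/0.0833333⌋ = 2 → c; lat ⌊0.3197/0.0416667⌋ = 7 → h.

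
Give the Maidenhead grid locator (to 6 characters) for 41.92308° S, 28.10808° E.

Shift to the Maidenhead origin (180°W, 90°S): lon 208.1081, lat 48.0769.
Field: 208.1081/20 → 10 → K, 48.0769/10 → 4 → E; chars KE.
Square: 8.1081/2 → 4, 8.0769/1 → 8; chars 48.
Subsquare: 0.1081/0.0833333 → 1 → b, 0.0769/0.0416667 → 1 → b; chars bb.

KE48bb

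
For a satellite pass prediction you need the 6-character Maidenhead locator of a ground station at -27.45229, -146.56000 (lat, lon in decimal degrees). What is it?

Offset from 180°W / 90°S: lon 33.4400°, lat 62.5477°.
Field: lon ⌊33.4400/20⌋ = 1 → B; lat ⌊62.5477/10⌋ = 6 → G.
Square: lon ⌊13.4400/2⌋ = 6; lat ⌊2.5477/1⌋ = 2.
Subsquare: lon ⌊1.4400/0.0833333⌋ = 17 → r; lat ⌊0.5477/0.0416667⌋ = 13 → n.

BG62rn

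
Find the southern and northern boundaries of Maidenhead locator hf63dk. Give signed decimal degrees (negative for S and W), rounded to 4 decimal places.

-36.5833, -36.5417

Field H=7, F=5: +7·20° lon, +5·10° lat → SW at lon -40°, lat -40°.
Square 6, 3: +6·2° lon, +3·1° lat → SW at lon -28°, lat -37°.
Subsquare d=3, k=10: +3·0.0833333° lon, +10·0.0416667° lat → SW at lon -27.75°, lat -36.5833°.
Cell spans 0.0833333° lon × 0.0416667° lat.
south -36.5833, north -36.5417.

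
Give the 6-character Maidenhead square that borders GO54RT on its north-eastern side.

Longitude subsquare r = 17; +1 → 18 = s.
Latitude subsquare t = 19; +1 → 20 = u.

GO54su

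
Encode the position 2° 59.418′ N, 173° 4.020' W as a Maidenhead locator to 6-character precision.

AJ32lx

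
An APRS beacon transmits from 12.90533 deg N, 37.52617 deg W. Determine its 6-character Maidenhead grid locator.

HK12fv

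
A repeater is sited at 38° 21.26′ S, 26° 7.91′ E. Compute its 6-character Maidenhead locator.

KF31bp

Shift to the Maidenhead origin (180°W, 90°S): lon 206.1318, lat 51.6457.
Field: lon ⌊206.1318/20⌋ = 10 → K; lat ⌊51.6457/10⌋ = 5 → F.
Square: lon ⌊6.1318/2⌋ = 3; lat ⌊1.6457/1⌋ = 1.
Subsquare: lon ⌊0.1318/0.0833333⌋ = 1 → b; lat ⌊0.6457/0.0416667⌋ = 15 → p.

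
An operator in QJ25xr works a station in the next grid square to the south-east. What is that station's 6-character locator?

QJ35aq

Longitude subsquare x = 23; +1 → 24, wraps to 0 = a, carry into square.
Longitude square 2; +1 → 3.
Latitude subsquare r = 17; −1 → 16 = q.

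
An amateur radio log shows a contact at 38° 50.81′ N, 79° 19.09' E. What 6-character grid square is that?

MM98pu

Add 180° to longitude and 90° to latitude: 259.3182, 128.8468.
Field: lon ⌊259.3182/20⌋ = 12 → M; lat ⌊128.8468/10⌋ = 12 → M.
Square: lon ⌊19.3182/2⌋ = 9; lat ⌊8.8468/1⌋ = 8.
Subsquare: lon ⌊1.3182/0.0833333⌋ = 15 → p; lat ⌊0.8468/0.0416667⌋ = 20 → u.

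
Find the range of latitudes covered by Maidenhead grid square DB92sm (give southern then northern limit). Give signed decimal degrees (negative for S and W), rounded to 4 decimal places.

-77.5000, -77.4583

Field D=3, B=1: +3·20° lon, +1·10° lat → SW at lon -120°, lat -80°.
Square 9, 2: +9·2° lon, +2·1° lat → SW at lon -102°, lat -78°.
Subsquare s=18, m=12: +18·0.0833333° lon, +12·0.0416667° lat → SW at lon -100.5°, lat -77.5°.
Cell spans 0.0833333° lon × 0.0416667° lat.
south -77.5000, north -77.4583.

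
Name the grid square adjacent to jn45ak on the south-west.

JN35xj

Longitude subsquare a = 0; −1 → -1, wraps to 23 = x, carry into square.
Longitude square 4; −1 → 3.
Latitude subsquare k = 10; −1 → 9 = j.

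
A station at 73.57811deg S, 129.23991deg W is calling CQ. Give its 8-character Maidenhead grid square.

Shift to the Maidenhead origin (180°W, 90°S): lon 50.76009, lat 16.42189.
Field: 50.76009/20 → 2 → C, 16.42189/10 → 1 → B; chars CB.
Square: 10.76009/2 → 5, 6.42189/1 → 6; chars 56.
Subsquare: 0.76009/0.0833333 → 9 → j, 0.42189/0.0416667 → 10 → k; chars jk.
Extended square: 0.01009/0.00833333 → 1, 0.00522/0.00416667 → 1; chars 11.

CB56jk11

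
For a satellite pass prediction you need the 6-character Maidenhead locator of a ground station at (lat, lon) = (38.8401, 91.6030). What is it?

NM58tu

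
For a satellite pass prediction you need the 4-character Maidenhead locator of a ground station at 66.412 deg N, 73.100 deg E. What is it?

Offset from 180°W / 90°S: lon 253.10°, lat 156.41°.
Field: 253.10/20 → 12 → M, 156.41/10 → 15 → P; chars MP.
Square: 13.10/2 → 6, 6.41/1 → 6; chars 66.

MP66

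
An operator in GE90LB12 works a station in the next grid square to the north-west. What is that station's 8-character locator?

GE90lb03

Longitude extended square 1; −1 → 0.
Latitude extended square 2; +1 → 3.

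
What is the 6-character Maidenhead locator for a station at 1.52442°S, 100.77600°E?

OI08jl

Offset from 180°W / 90°S: lon 280.7760°, lat 88.4756°.
Field (20°×10°, letters A–R): lon ⌊280.7760/20⌋ = 14 → O; lat ⌊88.4756/10⌋ = 8 → I.
Square (2°×1°, digits 0–9): lon ⌊0.7760/2⌋ = 0; lat ⌊8.4756/1⌋ = 8.
Subsquare (5′×2.5′, letters a–x): lon ⌊0.7760/0.0833333⌋ = 9 → j; lat ⌊0.4756/0.0416667⌋ = 11 → l.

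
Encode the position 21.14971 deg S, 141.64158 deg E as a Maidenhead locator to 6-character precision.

Add 180° to longitude and 90° to latitude: 321.6416, 68.8503.
Field: lon ⌊321.6416/20⌋ = 16 → Q; lat ⌊68.8503/10⌋ = 6 → G.
Square: lon ⌊1.6416/2⌋ = 0; lat ⌊8.8503/1⌋ = 8.
Subsquare: lon ⌊1.6416/0.0833333⌋ = 19 → t; lat ⌊0.8503/0.0416667⌋ = 20 → u.

QG08tu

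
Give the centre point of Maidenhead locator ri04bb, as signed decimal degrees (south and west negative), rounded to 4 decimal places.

Field R=17, I=8: +17·20° lon, +8·10° lat → SW at lon 160°, lat -10°.
Square 0, 4: +0·2° lon, +4·1° lat → SW at lon 160°, lat -6°.
Subsquare b=1, b=1: +1·0.0833333° lon, +1·0.0416667° lat → SW at lon 160.083°, lat -5.95833°.
Cell spans 0.0833333° lon × 0.0416667° lat. Centre is SW corner plus half of each.
latitude -5.9375, longitude 160.1250.

-5.9375, 160.1250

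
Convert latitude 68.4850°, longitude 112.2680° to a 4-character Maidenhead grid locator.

Shift to the Maidenhead origin (180°W, 90°S): lon 292.27, lat 158.49.
Field: lon ⌊292.27/20⌋ = 14 → O; lat ⌊158.49/10⌋ = 15 → P.
Square: lon ⌊12.27/2⌋ = 6; lat ⌊8.49/1⌋ = 8.

OP68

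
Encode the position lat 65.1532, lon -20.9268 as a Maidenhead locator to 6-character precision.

HP95md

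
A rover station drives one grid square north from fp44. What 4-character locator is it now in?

FP45

Latitude square 4; +1 → 5.
The longitude characters are unchanged.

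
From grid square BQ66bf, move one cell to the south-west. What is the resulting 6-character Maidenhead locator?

Longitude subsquare b = 1; −1 → 0 = a.
Latitude subsquare f = 5; −1 → 4 = e.

BQ66ae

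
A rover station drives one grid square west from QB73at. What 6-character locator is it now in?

QB63xt

Longitude subsquare a = 0; −1 → -1, wraps to 23 = x, carry into square.
Longitude square 7; −1 → 6.
The latitude characters are unchanged.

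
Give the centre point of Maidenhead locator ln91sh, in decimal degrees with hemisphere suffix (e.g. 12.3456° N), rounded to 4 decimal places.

41.3125° N, 59.5417° E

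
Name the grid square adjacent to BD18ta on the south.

Latitude subsquare a = 0; −1 → -1, wraps to 23 = x, carry into square.
Latitude square 8; −1 → 7.
The longitude characters are unchanged.

BD17tx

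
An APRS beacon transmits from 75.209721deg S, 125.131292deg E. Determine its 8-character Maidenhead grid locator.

PB24ns59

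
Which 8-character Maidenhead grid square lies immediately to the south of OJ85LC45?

Latitude extended square 5; −1 → 4.
The longitude characters are unchanged.

OJ85lc44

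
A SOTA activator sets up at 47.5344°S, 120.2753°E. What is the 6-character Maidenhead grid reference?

PE02dl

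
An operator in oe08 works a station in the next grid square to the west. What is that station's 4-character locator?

Longitude square 0; −1 → -1, wraps to 9, carry into field.
Longitude field O = 14; −1 → 13 = N.
The latitude characters are unchanged.

NE98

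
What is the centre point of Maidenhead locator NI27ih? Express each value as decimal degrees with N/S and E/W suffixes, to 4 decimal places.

2.6875° S, 84.7083° E

Field N=13, I=8: +13·20° lon, +8·10° lat → SW at lon 80°, lat -10°.
Square 2, 7: +2·2° lon, +7·1° lat → SW at lon 84°, lat -3°.
Subsquare i=8, h=7: +8·0.0833333° lon, +7·0.0416667° lat → SW at lon 84.6667°, lat -2.70833°.
Cell spans 0.0833333° lon × 0.0416667° lat. Centre is SW corner plus half of each.
latitude 2.6875° S, longitude 84.7083° E.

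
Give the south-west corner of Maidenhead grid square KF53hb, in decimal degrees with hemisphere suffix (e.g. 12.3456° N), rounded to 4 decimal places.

Field K=10, F=5: +10·20° lon, +5·10° lat → SW at lon 20°, lat -40°.
Square 5, 3: +5·2° lon, +3·1° lat → SW at lon 30°, lat -37°.
Subsquare h=7, b=1: +7·0.0833333° lon, +1·0.0416667° lat → SW at lon 30.5833°, lat -36.9583°.
latitude 36.9583° S, longitude 30.5833° E.

36.9583° S, 30.5833° E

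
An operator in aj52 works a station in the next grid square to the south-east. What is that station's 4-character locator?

Longitude square 5; +1 → 6.
Latitude square 2; −1 → 1.

AJ61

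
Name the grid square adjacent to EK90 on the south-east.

FJ09

Longitude square 9; +1 → 10, wraps to 0, carry into field.
Longitude field E = 4; +1 → 5 = F.
Latitude square 0; −1 → -1, wraps to 9, carry into field.
Latitude field K = 10; −1 → 9 = J.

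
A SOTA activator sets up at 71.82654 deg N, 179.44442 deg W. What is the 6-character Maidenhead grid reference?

AQ01gt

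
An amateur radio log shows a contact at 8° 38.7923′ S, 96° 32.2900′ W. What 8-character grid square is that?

Offset from 180°W / 90°S: lon 83.46183°, lat 81.35346°.
Field (20°×10°, letters A–R): 83.46183/20 → 4 → E, 81.35346/10 → 8 → I; chars EI.
Square (2°×1°, digits 0–9): 3.46183/2 → 1, 1.35346/1 → 1; chars 11.
Subsquare (5′×2.5′, letters a–x): 1.46183/0.0833333 → 17 → r, 0.35346/0.0416667 → 8 → i; chars ri.
Extended square (30″×15″, digits 0–9): 0.04517/0.00833333 → 5, 0.02013/0.00416667 → 4; chars 54.

EI11ri54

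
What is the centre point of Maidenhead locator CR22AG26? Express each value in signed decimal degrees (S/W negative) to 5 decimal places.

Field C=2, R=17: +2·20° lon, +17·10° lat → SW at lon -140°, lat 80°.
Square 2, 2: +2·2° lon, +2·1° lat → SW at lon -136°, lat 82°.
Subsquare a=0, g=6: +0·0.0833333° lon, +6·0.0416667° lat → SW at lon -136°, lat 82.25°.
Extended square 2, 6: +2·0.00833333° lon, +6·0.00416667° lat → SW at lon -135.983°, lat 82.275°.
Cell spans 0.00833333° lon × 0.00416667° lat. Centre is SW corner plus half of each.
latitude 82.27708, longitude -135.97917.

82.27708, -135.97917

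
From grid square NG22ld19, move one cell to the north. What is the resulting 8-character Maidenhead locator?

NG22le10

Latitude extended square 9; +1 → 10, wraps to 0, carry into subsquare.
Latitude subsquare d = 3; +1 → 4 = e.
The longitude characters are unchanged.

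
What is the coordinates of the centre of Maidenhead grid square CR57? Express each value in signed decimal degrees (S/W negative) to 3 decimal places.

Field C=2, R=17: +2·20° lon, +17·10° lat → SW at lon -140°, lat 80°.
Square 5, 7: +5·2° lon, +7·1° lat → SW at lon -130°, lat 87°.
Cell spans 2° lon × 1° lat. Centre is SW corner plus half of each.
latitude 87.500, longitude -129.000.

87.500, -129.000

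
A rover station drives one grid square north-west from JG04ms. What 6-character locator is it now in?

Longitude subsquare m = 12; −1 → 11 = l.
Latitude subsquare s = 18; +1 → 19 = t.

JG04lt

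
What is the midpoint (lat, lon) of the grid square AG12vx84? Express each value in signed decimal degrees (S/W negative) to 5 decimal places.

-27.02292, -176.17917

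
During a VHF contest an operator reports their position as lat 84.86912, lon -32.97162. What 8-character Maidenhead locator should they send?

HR34mu38

Shift to the Maidenhead origin (180°W, 90°S): lon 147.02838, lat 174.86912.
Field: lon ⌊147.02838/20⌋ = 7 → H; lat ⌊174.86912/10⌋ = 17 → R.
Square: lon ⌊7.02838/2⌋ = 3; lat ⌊4.86912/1⌋ = 4.
Subsquare: lon ⌊1.02838/0.0833333⌋ = 12 → m; lat ⌊0.86912/0.0416667⌋ = 20 → u.
Extended square: lon ⌊0.02838/0.00833333⌋ = 3; lat ⌊0.03579/0.00416667⌋ = 8.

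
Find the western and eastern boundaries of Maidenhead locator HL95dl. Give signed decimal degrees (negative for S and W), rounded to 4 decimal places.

Field H=7, L=11: +7·20° lon, +11·10° lat → SW at lon -40°, lat 20°.
Square 9, 5: +9·2° lon, +5·1° lat → SW at lon -22°, lat 25°.
Subsquare d=3, l=11: +3·0.0833333° lon, +11·0.0416667° lat → SW at lon -21.75°, lat 25.4583°.
Cell spans 0.0833333° lon × 0.0416667° lat.
west -21.7500, east -21.6667.

-21.7500, -21.6667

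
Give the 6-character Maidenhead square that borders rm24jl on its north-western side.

RM24im

Longitude subsquare j = 9; −1 → 8 = i.
Latitude subsquare l = 11; +1 → 12 = m.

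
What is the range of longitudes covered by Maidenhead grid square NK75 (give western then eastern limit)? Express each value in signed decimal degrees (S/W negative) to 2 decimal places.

94.00, 96.00

Field N=13, K=10: +13·20° lon, +10·10° lat → SW at lon 80°, lat 10°.
Square 7, 5: +7·2° lon, +5·1° lat → SW at lon 94°, lat 15°.
Cell spans 2° lon × 1° lat.
west 94.00, east 96.00.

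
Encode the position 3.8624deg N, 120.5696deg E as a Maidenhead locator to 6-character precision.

Shift to the Maidenhead origin (180°W, 90°S): lon 300.5696, lat 93.8624.
Field (20°×10°, letters A–R): 300.5696/20 → 15 → P, 93.8624/10 → 9 → J; chars PJ.
Square (2°×1°, digits 0–9): 0.5696/2 → 0, 3.8624/1 → 3; chars 03.
Subsquare (5′×2.5′, letters a–x): 0.5696/0.0833333 → 6 → g, 0.8624/0.0416667 → 20 → u; chars gu.

PJ03gu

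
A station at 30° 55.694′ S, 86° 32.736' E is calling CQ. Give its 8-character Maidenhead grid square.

NF39gb57

Offset from 180°W / 90°S: lon 266.54560°, lat 59.07177°.
Field (20°×10°, letters A–R): lon ⌊266.54560/20⌋ = 13 → N; lat ⌊59.07177/10⌋ = 5 → F.
Square (2°×1°, digits 0–9): lon ⌊6.54560/2⌋ = 3; lat ⌊9.07177/1⌋ = 9.
Subsquare (5′×2.5′, letters a–x): lon ⌊0.54560/0.0833333⌋ = 6 → g; lat ⌊0.07177/0.0416667⌋ = 1 → b.
Extended square (30″×15″, digits 0–9): lon ⌊0.04560/0.00833333⌋ = 5; lat ⌊0.03010/0.00416667⌋ = 7.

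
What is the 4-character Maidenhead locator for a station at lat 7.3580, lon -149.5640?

Add 180° to longitude and 90° to latitude: 30.44, 97.36.
Field: lon ⌊30.44/20⌋ = 1 → B; lat ⌊97.36/10⌋ = 9 → J.
Square: lon ⌊10.44/2⌋ = 5; lat ⌊7.36/1⌋ = 7.

BJ57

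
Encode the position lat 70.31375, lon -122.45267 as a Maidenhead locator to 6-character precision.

CQ80sh

Offset from 180°W / 90°S: lon 57.5473°, lat 160.3137°.
Field: lon ⌊57.5473/20⌋ = 2 → C; lat ⌊160.3137/10⌋ = 16 → Q.
Square: lon ⌊17.5473/2⌋ = 8; lat ⌊0.3137/1⌋ = 0.
Subsquare: lon ⌊1.5473/0.0833333⌋ = 18 → s; lat ⌊0.3137/0.0416667⌋ = 7 → h.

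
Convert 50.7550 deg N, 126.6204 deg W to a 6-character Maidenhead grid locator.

CO60qs

Shift to the Maidenhead origin (180°W, 90°S): lon 53.3796, lat 140.7550.
Field (20°×10°, letters A–R): 53.3796/20 → 2 → C, 140.7550/10 → 14 → O; chars CO.
Square (2°×1°, digits 0–9): 13.3796/2 → 6, 0.7550/1 → 0; chars 60.
Subsquare (5′×2.5′, letters a–x): 1.3796/0.0833333 → 16 → q, 0.7550/0.0416667 → 18 → s; chars qs.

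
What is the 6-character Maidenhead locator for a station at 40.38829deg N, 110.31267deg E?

Add 180° to longitude and 90° to latitude: 290.3127, 130.3883.
Field (20°×10°, letters A–R): 290.3127/20 → 14 → O, 130.3883/10 → 13 → N; chars ON.
Square (2°×1°, digits 0–9): 10.3127/2 → 5, 0.3883/1 → 0; chars 50.
Subsquare (5′×2.5′, letters a–x): 0.3127/0.0833333 → 3 → d, 0.3883/0.0416667 → 9 → j; chars dj.

ON50dj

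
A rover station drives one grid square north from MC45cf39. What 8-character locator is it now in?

MC45cg30

Latitude extended square 9; +1 → 10, wraps to 0, carry into subsquare.
Latitude subsquare f = 5; +1 → 6 = g.
The longitude characters are unchanged.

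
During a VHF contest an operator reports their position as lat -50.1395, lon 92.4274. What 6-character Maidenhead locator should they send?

ND69fu

Add 180° to longitude and 90° to latitude: 272.4274, 39.8605.
Field (20°×10°, letters A–R): lon ⌊272.4274/20⌋ = 13 → N; lat ⌊39.8605/10⌋ = 3 → D.
Square (2°×1°, digits 0–9): lon ⌊12.4274/2⌋ = 6; lat ⌊9.8605/1⌋ = 9.
Subsquare (5′×2.5′, letters a–x): lon ⌊0.4274/0.0833333⌋ = 5 → f; lat ⌊0.8605/0.0416667⌋ = 20 → u.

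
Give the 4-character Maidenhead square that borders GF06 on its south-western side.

FF95

Longitude square 0; −1 → -1, wraps to 9, carry into field.
Longitude field G = 6; −1 → 5 = F.
Latitude square 6; −1 → 5.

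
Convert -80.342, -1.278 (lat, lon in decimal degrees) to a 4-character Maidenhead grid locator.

IA99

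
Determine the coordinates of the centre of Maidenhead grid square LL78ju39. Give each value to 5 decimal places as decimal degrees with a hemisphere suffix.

Field L=11, L=11: +11·20° lon, +11·10° lat → SW at lon 40°, lat 20°.
Square 7, 8: +7·2° lon, +8·1° lat → SW at lon 54°, lat 28°.
Subsquare j=9, u=20: +9·0.0833333° lon, +20·0.0416667° lat → SW at lon 54.75°, lat 28.8333°.
Extended square 3, 9: +3·0.00833333° lon, +9·0.00416667° lat → SW at lon 54.775°, lat 28.8708°.
Cell spans 0.00833333° lon × 0.00416667° lat. Centre is SW corner plus half of each.
latitude 28.87292° N, longitude 54.77917° E.

28.87292° N, 54.77917° E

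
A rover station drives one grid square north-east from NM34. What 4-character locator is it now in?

NM45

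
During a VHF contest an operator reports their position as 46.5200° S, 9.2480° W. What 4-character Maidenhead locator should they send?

IE53

Add 180° to longitude and 90° to latitude: 170.75, 43.48.
Field: lon ⌊170.75/20⌋ = 8 → I; lat ⌊43.48/10⌋ = 4 → E.
Square: lon ⌊10.75/2⌋ = 5; lat ⌊3.48/1⌋ = 3.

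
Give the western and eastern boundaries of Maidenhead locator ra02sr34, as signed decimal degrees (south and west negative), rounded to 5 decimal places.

Field R=17, A=0: +17·20° lon, +0·10° lat → SW at lon 160°, lat -90°.
Square 0, 2: +0·2° lon, +2·1° lat → SW at lon 160°, lat -88°.
Subsquare s=18, r=17: +18·0.0833333° lon, +17·0.0416667° lat → SW at lon 161.5°, lat -87.2917°.
Extended square 3, 4: +3·0.00833333° lon, +4·0.00416667° lat → SW at lon 161.525°, lat -87.275°.
Cell spans 0.00833333° lon × 0.00416667° lat.
west 161.52500, east 161.53333.

161.52500, 161.53333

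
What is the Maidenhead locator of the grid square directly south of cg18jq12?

CG18jq11

Latitude extended square 2; −1 → 1.
The longitude characters are unchanged.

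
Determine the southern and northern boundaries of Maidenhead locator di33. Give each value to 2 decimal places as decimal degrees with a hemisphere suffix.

Field D=3, I=8: +3·20° lon, +8·10° lat → SW at lon -120°, lat -10°.
Square 3, 3: +3·2° lon, +3·1° lat → SW at lon -114°, lat -7°.
Cell spans 2° lon × 1° lat.
south 7.00° S, north 6.00° S.

7.00° S, 6.00° S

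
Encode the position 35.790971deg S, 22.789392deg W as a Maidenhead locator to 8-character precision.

HF84of50

Offset from 180°W / 90°S: lon 157.21061°, lat 54.20903°.
Field (20°×10°, letters A–R): 157.21061/20 → 7 → H, 54.20903/10 → 5 → F; chars HF.
Square (2°×1°, digits 0–9): 17.21061/2 → 8, 4.20903/1 → 4; chars 84.
Subsquare (5′×2.5′, letters a–x): 1.21061/0.0833333 → 14 → o, 0.20903/0.0416667 → 5 → f; chars of.
Extended square (30″×15″, digits 0–9): 0.04394/0.00833333 → 5, 0.00070/0.00416667 → 0; chars 50.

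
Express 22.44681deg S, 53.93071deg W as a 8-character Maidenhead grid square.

GG37an82

Add 180° to longitude and 90° to latitude: 126.06929, 67.55319.
Field (20°×10°, letters A–R): 126.06929/20 → 6 → G, 67.55319/10 → 6 → G; chars GG.
Square (2°×1°, digits 0–9): 6.06929/2 → 3, 7.55319/1 → 7; chars 37.
Subsquare (5′×2.5′, letters a–x): 0.06929/0.0833333 → 0 → a, 0.55319/0.0416667 → 13 → n; chars an.
Extended square (30″×15″, digits 0–9): 0.06929/0.00833333 → 8, 0.01152/0.00416667 → 2; chars 82.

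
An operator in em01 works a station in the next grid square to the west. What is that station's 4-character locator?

Longitude square 0; −1 → -1, wraps to 9, carry into field.
Longitude field E = 4; −1 → 3 = D.
The latitude characters are unchanged.

DM91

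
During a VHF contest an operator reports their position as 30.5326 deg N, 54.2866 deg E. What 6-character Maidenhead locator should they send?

LM70dm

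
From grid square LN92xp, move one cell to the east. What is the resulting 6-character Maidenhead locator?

Longitude subsquare x = 23; +1 → 24, wraps to 0 = a, carry into square.
Longitude square 9; +1 → 10, wraps to 0, carry into field.
Longitude field L = 11; +1 → 12 = M.
The latitude characters are unchanged.

MN02ap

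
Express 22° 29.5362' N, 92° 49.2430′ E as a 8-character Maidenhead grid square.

Add 180° to longitude and 90° to latitude: 272.82072, 112.49227.
Field: lon ⌊272.82072/20⌋ = 13 → N; lat ⌊112.49227/10⌋ = 11 → L.
Square: lon ⌊12.82072/2⌋ = 6; lat ⌊2.49227/1⌋ = 2.
Subsquare: lon ⌊0.82072/0.0833333⌋ = 9 → j; lat ⌊0.49227/0.0416667⌋ = 11 → l.
Extended square: lon ⌊0.07072/0.00833333⌋ = 8; lat ⌊0.03394/0.00416667⌋ = 8.

NL62jl88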